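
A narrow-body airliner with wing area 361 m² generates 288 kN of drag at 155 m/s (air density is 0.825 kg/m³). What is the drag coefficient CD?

CD = 0.0805

From D = ½ρv²S·CD, rearranging gives CD = 2D/(ρv²S).
CD = 2 × 2.88×10^5 / (0.825 × 155² × 361) = 0.0805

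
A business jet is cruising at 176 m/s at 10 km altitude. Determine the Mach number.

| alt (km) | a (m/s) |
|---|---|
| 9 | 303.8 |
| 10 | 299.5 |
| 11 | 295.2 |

At 10 km, from the table: a = 299.5 m/s.
M = v/a = 176 / 299.5 = 0.588

M = 0.588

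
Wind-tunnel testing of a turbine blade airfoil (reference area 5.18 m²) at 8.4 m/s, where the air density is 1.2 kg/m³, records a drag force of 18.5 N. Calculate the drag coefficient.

From D = ½ρv²S·CD, rearranging gives CD = 2D/(ρv²S).
CD = 2 × 18.5 / (1.2 × 8.4² × 5.18) = 0.0844

CD = 0.0844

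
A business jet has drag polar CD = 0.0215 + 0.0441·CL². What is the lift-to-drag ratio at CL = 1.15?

L/D = 14.4

CD = 0.0215 + 0.0441 × 1.15² = 0.07982
L/D = CL/CD = 1.15 / 0.07982 = 14.4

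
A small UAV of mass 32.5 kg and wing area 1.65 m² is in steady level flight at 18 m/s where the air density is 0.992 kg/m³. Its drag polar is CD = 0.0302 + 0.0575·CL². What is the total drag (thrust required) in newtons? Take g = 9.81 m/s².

In steady level flight, lift balances weight: W = mg = 32.5 × 9.81 = 318.82 N.
q = ½ρv² = ½ × 0.992 × 18² = 160.7 Pa.
Required CL = L/(qS) = 318.82/(160.7·1.65) = 1.202.
CD = 0.0302 + 0.0575 × 1.202² = 0.1133.
D = q·S·CD = 160.7 × 1.65 × 0.1133 = 30.05 N

D = 30.1 N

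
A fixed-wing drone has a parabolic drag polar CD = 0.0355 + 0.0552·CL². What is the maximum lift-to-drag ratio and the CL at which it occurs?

For CD = CD0 + K·CL², (L/D)max occurs at CL* = √(CD0/K) and equals 1/(2√(K·CD0)).
(L/D)max = 1/(2√(0.0552 × 0.0355)) = 1/(2 × 0.04427) = 11.3
CL* = √(0.0355/0.0552) = 0.802

(L/D)max = 11.3, at CL = 0.802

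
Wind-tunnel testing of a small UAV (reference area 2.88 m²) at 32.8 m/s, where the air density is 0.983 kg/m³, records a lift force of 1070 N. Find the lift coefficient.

From L = ½ρv²S·CL, rearranging gives CL = 2L/(ρv²S).
CL = 2 × 1070 / (0.983 × 32.8² × 2.88) = 0.703

CL = 0.703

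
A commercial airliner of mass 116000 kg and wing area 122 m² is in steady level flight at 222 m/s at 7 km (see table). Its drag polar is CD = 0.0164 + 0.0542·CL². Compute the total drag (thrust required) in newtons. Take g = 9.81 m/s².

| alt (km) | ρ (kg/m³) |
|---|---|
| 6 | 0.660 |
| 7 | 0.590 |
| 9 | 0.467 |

At 7 km, from the table: ρ = 0.590 kg/m³.
Level flight ⇒ L = W = m·g = 116000 × 9.81 = 1.138×10^6 N.
Dynamic pressure q = 0.5 × 0.59 × 222² = 14540 Pa.
CL = 2W/(ρv²S) = 2×1.138×10^6/(0.59×222²×122) = 0.6416.
CD = 0.0164 + 0.0542 × 0.6416² = 0.03871.
D = q·S·CD = 14540 × 122 × 0.03871 = 68660 N

D = 68700 N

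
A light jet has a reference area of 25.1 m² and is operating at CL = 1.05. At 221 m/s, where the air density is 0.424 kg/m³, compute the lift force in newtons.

L = 2.73×10^5 N

L = ½ρv²S·CL = ½ × 0.424 × 221² × 25.1 × 1.05 = 2.73×10^5 N ≈ 273 kN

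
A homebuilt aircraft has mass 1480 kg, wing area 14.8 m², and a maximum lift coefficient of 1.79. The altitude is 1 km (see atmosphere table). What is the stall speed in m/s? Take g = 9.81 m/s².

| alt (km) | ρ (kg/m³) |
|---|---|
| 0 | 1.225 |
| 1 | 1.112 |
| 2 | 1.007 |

At 1 km, from the table: ρ = 1.112 kg/m³.
Stall occurs when L = W at CL,max. W = mg = 1480 × 9.81 = 14520 N.
From L = ½ρV²S·CL,max = W: V_stall = √(2W/(ρSCL,max)) = √(2·14520/(1.112·14.8·1.79))
V_stall = √985.7 = 31.4 m/s

V_stall = 31.4 m/s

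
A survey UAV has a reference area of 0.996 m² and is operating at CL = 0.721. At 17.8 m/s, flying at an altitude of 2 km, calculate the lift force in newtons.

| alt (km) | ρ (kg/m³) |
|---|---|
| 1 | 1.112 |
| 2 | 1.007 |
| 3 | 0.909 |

At 2 km, from the table: ρ = 1.007 kg/m³.
L = ½ρv²S·CL = ½ × 1.007 × 17.8² × 0.996 × 0.721 = 115 N

L = 115 N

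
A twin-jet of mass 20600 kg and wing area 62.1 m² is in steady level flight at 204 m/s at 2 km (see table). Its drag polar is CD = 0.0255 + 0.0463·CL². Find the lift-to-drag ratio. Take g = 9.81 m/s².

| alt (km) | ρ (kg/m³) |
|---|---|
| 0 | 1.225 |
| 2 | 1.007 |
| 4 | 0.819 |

L/D = 5.83

At 2 km, from the table: ρ = 1.007 kg/m³.
In steady level flight, lift balances weight: W = mg = 20600 × 9.81 = 2.0209×10^5 N.
q = ½ρv² = ½ × 1.007 × 204² = 20950 Pa.
CL = W/(q·S) = 2.0209×10^5 / (20950 × 62.1) = 0.1553.
CD = 0.0255 + 0.0463 × 0.1553² = 0.02662.
L/D = CL/CD = 0.1553 / 0.02662 = 5.83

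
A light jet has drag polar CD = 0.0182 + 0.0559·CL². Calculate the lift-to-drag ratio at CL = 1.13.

CD = 0.0182 + 0.0559 × 1.13² = 0.08958
L/D = CL/CD = 1.13 / 0.08958 = 12.6

L/D = 12.6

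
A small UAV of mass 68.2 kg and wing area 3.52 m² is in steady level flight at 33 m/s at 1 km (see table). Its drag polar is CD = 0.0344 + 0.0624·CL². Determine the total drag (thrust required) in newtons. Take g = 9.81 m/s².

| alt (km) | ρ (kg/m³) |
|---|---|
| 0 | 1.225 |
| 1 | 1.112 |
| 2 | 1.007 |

At 1 km, from the table: ρ = 1.112 kg/m³.
Level flight ⇒ L = W = m·g = 68.2 × 9.81 = 669.04 N.
q = ½ρv² = ½ × 1.112 × 33² = 605.5 Pa.
CL = 2W/(ρv²S) = 2×669.04/(1.112×33²×3.52) = 0.3139.
CD = 0.0344 + 0.0624 × 0.3139² = 0.04055.
D = q·S·CD = 605.5 × 3.52 × 0.04055 = 86.42 N

D = 86.4 N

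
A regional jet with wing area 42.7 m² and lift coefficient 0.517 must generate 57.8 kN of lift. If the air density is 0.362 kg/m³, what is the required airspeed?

v = 120 m/s

L = ½ρv²S·CL ⇒ v = √(2L/(ρ·S·CL))
v = √(2 × 57800 / (0.362 × 42.7 × 0.517)) = √14470 = 120 m/s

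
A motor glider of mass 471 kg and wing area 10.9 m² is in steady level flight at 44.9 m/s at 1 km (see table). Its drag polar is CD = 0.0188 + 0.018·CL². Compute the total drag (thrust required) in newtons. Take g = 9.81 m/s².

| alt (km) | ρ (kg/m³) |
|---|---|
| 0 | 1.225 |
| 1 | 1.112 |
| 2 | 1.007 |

D = 261 N

At 1 km, from the table: ρ = 1.112 kg/m³.
Level flight ⇒ L = W = m·g = 471 × 9.81 = 4620.5 N.
Dynamic pressure q = 0.5 × 1.112 × 44.9² = 1121 Pa.
Required CL = L/(qS) = 4620.5/(1121·10.9) = 0.3782.
CD = 0.0188 + 0.018 × 0.3782² = 0.02137.
D = q·S·CD = 1121 × 10.9 × 0.02137 = 261.1 N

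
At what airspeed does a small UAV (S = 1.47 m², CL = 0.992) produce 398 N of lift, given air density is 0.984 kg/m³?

L = ½ρv²S·CL ⇒ v = √(2L/(ρ·S·CL))
v = √(2 × 398 / (0.984 × 1.47 × 0.992)) = √554.7 = 23.6 m/s

v = 23.6 m/s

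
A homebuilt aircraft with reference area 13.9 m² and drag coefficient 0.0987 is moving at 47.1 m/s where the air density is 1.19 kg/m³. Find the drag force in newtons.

D = 1810 N

D = ½ρv²S·CD = ½ × 1.19 × 47.1² × 13.9 × 0.0987 = 1810 N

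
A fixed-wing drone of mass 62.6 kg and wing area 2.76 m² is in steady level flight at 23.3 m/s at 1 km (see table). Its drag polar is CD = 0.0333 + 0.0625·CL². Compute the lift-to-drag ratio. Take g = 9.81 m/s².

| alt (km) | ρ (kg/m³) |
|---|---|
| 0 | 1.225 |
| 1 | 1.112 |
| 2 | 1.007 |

L/D = 11

At 1 km, from the table: ρ = 1.112 kg/m³.
Level flight ⇒ L = W = m·g = 62.6 × 9.81 = 614.11 N.
q = ½ρv² = ½ × 1.112 × 23.3² = 301.8 Pa.
Required CL = L/(qS) = 614.11/(301.8·2.76) = 0.7371.
CD = 0.0333 + 0.0625 × 0.7371² = 0.06726.
L/D = CL/CD = 0.7371 / 0.06726 = 11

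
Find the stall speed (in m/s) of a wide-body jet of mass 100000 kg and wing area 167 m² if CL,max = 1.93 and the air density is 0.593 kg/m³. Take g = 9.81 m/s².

V_stall = 101 m/s

Stall occurs when L = W at CL,max. W = mg = 100000 × 9.81 = 9.81×10^5 N.
From L = ½ρV²S·CL,max = W: V_stall = √(2W/(ρSCL,max)) = √(2·9.81×10^5/(0.593·167·1.93))
V_stall = √10270 = 101 m/s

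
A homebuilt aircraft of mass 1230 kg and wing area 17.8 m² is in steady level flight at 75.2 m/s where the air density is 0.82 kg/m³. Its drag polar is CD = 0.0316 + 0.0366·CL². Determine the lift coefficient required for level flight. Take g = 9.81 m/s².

CL = 0.292

In steady level flight, lift balances weight: W = mg = 1230 × 9.81 = 12066 N.
q = ½ρv² = ½ × 0.82 × 75.2² = 2319 Pa.
CL = 2W/(ρv²S) = 2×12066/(0.82×75.2²×17.8) = 0.2924.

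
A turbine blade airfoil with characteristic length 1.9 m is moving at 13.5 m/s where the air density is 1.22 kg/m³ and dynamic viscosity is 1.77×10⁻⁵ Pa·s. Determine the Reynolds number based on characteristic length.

Re = ρ·v·c/μ = 1.22 × 13.5 × 1.9 / (1.77×10⁻⁵) = 1.77×10^6

Re = 1.77×10^6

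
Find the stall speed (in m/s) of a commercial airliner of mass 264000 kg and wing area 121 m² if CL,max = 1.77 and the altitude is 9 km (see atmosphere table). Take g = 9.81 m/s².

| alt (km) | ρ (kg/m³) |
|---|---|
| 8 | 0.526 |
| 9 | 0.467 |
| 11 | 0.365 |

At 9 km, from the table: ρ = 0.467 kg/m³.
Weight W = mg = 264000 × 9.81 = 2.59×10^6 N.
V_stall = √(2W/(ρ·S·CL,max)) = √(2 × 2.59×10^6 / (0.467 × 121 × 1.77))
V_stall = √51790 = 228 m/s

V_stall = 228 m/s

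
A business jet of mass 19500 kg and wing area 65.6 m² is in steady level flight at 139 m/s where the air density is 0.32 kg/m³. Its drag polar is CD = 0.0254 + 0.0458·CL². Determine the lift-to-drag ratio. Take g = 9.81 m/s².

Weight W = mg = 19500 × 9.81 = 1.913×10^5 N; in level flight L = W.
q = ½ρv² = ½ × 0.32 × 139² = 3091 Pa.
CL = W/(q·S) = 1.913×10^5 / (3091 × 65.6) = 0.9433.
CD = 0.0254 + 0.0458 × 0.9433² = 0.06615.
L/D = CL/CD = 0.9433 / 0.06615 = 14.3

L/D = 14.3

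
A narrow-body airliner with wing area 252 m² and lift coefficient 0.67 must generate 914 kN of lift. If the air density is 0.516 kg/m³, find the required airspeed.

v = 145 m/s

L = ½ρv²S·CL ⇒ v = √(2L/(ρ·S·CL))
v = √(2 × 9.14×10^5 / (0.516 × 252 × 0.67)) = √20980 = 145 m/s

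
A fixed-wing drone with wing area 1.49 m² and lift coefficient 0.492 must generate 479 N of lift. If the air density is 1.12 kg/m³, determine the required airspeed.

v = 34.2 m/s

L = ½ρv²S·CL ⇒ v = √(2L/(ρ·S·CL))
v = √(2 × 479 / (1.12 × 1.49 × 0.492)) = √1167 = 34.2 m/s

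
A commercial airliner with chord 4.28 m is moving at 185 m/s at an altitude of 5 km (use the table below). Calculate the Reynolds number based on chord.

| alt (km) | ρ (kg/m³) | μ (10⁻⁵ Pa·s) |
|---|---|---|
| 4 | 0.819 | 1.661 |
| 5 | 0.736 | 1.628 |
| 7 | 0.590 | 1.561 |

At 5 km, from the table: ρ = 0.736 kg/m³, μ = 1.628×10⁻⁵ Pa·s.
Re = ρ·v·c/μ = 0.736 × 185 × 4.28 / (1.628×10⁻⁵) = 3.58×10^7

Re = 3.58×10^7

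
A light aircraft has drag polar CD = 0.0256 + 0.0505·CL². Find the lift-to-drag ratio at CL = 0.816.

L/D = 13.8

CD = 0.0256 + 0.0505 × 0.816² = 0.05923
L/D = CL/CD = 0.816 / 0.05923 = 13.8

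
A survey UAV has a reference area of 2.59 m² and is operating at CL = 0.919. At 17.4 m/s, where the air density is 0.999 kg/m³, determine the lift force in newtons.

L = 360 N

Dynamic pressure q = ½ρv² = ½ × 0.999 × 17.4² = 151.2 Pa.
L = q·S·CL = 151.2 × 2.59 × 0.919 = 360 N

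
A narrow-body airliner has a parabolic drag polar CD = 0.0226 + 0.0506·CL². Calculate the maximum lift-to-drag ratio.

(L/D)max = 14.8

For CD = CD0 + K·CL², (L/D)max occurs at CL* = √(CD0/K) and equals 1/(2√(K·CD0)).
(L/D)max = 1/(2√(0.0506 × 0.0226)) = 1/(2 × 0.03382) = 14.8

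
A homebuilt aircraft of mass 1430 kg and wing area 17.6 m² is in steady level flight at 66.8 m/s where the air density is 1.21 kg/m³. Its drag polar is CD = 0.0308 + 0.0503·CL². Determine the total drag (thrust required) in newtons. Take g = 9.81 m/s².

D = 1670 N

Weight W = mg = 1430 × 9.81 = 14028 N; in level flight L = W.
q = ½ρv² = ½ × 1.21 × 66.8² = 2700 Pa.
CL = 2W/(ρv²S) = 2×14028/(1.21×66.8²×17.6) = 0.2952.
CD = 0.0308 + 0.0503 × 0.2952² = 0.03518.
D = q·S·CD = 2700 × 17.6 × 0.03518 = 1672 N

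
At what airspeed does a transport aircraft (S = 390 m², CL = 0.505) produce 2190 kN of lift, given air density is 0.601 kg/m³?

v = 192 m/s

L = ½ρv²S·CL ⇒ v = √(2L/(ρ·S·CL))
v = √(2 × 2.19×10^6 / (0.601 × 390 × 0.505)) = √37000 = 192 m/s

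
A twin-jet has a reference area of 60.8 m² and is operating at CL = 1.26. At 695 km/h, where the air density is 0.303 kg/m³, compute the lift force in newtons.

L = 4.33×10^5 N

Convert speed: v = 695 km/h ÷ 3.6 = 193.1 m/s.
L = ½ρv²S·CL = ½ × 0.303 × 193.1² × 60.8 × 1.26 = 4.33×10^5 N ≈ 433 kN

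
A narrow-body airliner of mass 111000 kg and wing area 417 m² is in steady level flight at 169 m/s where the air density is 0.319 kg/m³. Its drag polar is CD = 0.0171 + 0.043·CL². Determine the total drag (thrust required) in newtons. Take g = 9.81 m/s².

D = 59300 N

In steady level flight, lift balances weight: W = mg = 111000 × 9.81 = 1.0889×10^6 N.
q = ½ρv² = ½ × 0.319 × 169² = 4555 Pa.
CL = 2W/(ρv²S) = 2×1.0889×10^6/(0.319×169²×417) = 0.5732.
CD = 0.0171 + 0.043 × 0.5732² = 0.03123.
D = q·S·CD = 4555 × 417 × 0.03123 = 59320 N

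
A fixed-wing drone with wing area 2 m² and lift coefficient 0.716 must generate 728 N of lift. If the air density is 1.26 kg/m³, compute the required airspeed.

v = 28.4 m/s

L = ½ρv²S·CL ⇒ v = √(2L/(ρ·S·CL))
v = √(2 × 728 / (1.26 × 2 × 0.716)) = √807 = 28.4 m/s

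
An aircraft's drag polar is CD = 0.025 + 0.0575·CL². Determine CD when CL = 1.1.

CD = 0.0946

CD = 0.025 + 0.0575 × 1.1² = 0.025 + 0.06958 = 0.0946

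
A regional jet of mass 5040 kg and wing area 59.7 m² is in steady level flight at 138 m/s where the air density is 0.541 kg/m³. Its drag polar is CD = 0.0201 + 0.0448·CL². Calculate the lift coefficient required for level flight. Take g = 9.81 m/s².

Weight W = mg = 5040 × 9.81 = 49442 N; in level flight L = W.
q = ½ρv² = ½ × 0.541 × 138² = 5151 Pa.
CL = 2W/(ρv²S) = 2×49442/(0.541×138²×59.7) = 0.1608.

CL = 0.161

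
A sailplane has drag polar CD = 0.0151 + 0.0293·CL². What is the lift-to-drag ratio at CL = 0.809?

CD = 0.0151 + 0.0293 × 0.809² = 0.03428
L/D = CL/CD = 0.809 / 0.03428 = 23.6

L/D = 23.6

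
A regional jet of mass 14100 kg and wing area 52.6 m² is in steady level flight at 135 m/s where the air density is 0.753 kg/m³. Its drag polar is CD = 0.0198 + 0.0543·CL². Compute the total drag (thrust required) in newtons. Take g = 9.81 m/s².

Weight W = mg = 14100 × 9.81 = 1.3832×10^5 N; in level flight L = W.
Dynamic pressure q = 0.5 × 0.753 × 135² = 6862 Pa.
CL = W/(q·S) = 1.3832×10^5 / (6862 × 52.6) = 0.3832.
CD = 0.0198 + 0.0543 × 0.3832² = 0.02778.
D = q·S·CD = 6862 × 52.6 × 0.02778 = 10020 N

D = 10000 N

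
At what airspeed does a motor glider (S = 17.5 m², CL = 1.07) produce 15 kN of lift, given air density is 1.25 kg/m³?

L = ½ρv²S·CL ⇒ v = √(2L/(ρ·S·CL))
v = √(2 × 15000 / (1.25 × 17.5 × 1.07)) = √1282 = 35.8 m/s

v = 35.8 m/s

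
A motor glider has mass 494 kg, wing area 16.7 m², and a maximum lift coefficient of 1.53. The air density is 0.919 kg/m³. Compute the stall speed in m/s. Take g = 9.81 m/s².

Weight W = mg = 494 × 9.81 = 4846 N.
V_stall = √(2W/(ρ·S·CL,max)) = √(2 × 4846 / (0.919 × 16.7 × 1.53))
V_stall = √412.8 = 20.3 m/s

V_stall = 20.3 m/s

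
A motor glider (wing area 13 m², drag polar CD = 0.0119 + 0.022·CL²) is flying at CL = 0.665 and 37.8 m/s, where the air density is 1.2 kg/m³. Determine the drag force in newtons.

CD = 0.0119 + 0.022 × 0.665² = 0.02163
D = ½ρv²S·CD = ½ × 1.2 × 37.8² × 13 × 0.02163 = 241 N

D = 241 N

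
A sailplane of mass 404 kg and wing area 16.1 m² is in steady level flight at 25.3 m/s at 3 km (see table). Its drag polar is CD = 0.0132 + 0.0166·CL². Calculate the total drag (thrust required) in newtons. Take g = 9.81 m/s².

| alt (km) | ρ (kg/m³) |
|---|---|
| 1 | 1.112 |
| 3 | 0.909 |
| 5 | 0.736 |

At 3 km, from the table: ρ = 0.909 kg/m³.
Weight W = mg = 404 × 9.81 = 3963.2 N; in level flight L = W.
q = ½ρv² = ½ × 0.909 × 25.3² = 290.9 Pa.
CL = W/(q·S) = 3963.2 / (290.9 × 16.1) = 0.8462.
CD = 0.0132 + 0.0166 × 0.8462² = 0.02509.
D = q·S·CD = 290.9 × 16.1 × 0.02509 = 117.5 N

D = 117 N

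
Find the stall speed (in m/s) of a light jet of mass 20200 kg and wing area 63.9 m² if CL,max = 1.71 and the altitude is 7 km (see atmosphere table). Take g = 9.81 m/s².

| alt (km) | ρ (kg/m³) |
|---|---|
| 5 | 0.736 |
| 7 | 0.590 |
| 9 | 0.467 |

At 7 km, from the table: ρ = 0.590 kg/m³.
At stall, lift equals weight: L = W = m·g = 20200 × 9.81 = 1.982×10^5 N.
V_stall = √(2W/(ρ·S·CL,max)) = √(2 × 1.982×10^5 / (0.59 × 63.9 × 1.71))
V_stall = √6148 = 78.4 m/s

V_stall = 78.4 m/s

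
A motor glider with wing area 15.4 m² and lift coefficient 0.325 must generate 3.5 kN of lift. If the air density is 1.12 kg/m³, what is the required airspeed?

L = ½ρv²S·CL ⇒ v = √(2L/(ρ·S·CL))
v = √(2 × 3500 / (1.12 × 15.4 × 0.325)) = √1249 = 35.3 m/s

v = 35.3 m/s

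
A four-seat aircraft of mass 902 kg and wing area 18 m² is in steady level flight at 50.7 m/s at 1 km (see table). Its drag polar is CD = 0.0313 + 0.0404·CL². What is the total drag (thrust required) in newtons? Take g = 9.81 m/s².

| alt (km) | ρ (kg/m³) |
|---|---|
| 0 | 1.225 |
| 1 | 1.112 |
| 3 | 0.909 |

D = 928 N

At 1 km, from the table: ρ = 1.112 kg/m³.
Weight W = mg = 902 × 9.81 = 8848.6 N; in level flight L = W.
q = ½ρv² = ½ × 1.112 × 50.7² = 1429 Pa.
CL = W/(q·S) = 8848.6 / (1429 × 18) = 0.344.
CD = 0.0313 + 0.0404 × 0.344² = 0.03608.
D = q·S·CD = 1429 × 18 × 0.03608 = 928.2 N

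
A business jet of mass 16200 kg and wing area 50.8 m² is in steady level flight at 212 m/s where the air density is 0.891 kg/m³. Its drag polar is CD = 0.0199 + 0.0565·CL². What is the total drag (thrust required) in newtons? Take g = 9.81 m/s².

D = 21600 N

Level flight ⇒ L = W = m·g = 16200 × 9.81 = 1.5892×10^5 N.
q = ½ρv² = ½ × 0.891 × 212² = 20020 Pa.
CL = W/(q·S) = 1.5892×10^5 / (20020 × 50.8) = 0.1562.
CD = 0.0199 + 0.0565 × 0.1562² = 0.02128.
D = q·S·CD = 20020 × 50.8 × 0.02128 = 21640 N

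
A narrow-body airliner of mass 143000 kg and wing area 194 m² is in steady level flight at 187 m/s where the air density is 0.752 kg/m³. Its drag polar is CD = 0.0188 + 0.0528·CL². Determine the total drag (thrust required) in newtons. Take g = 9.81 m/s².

D = 88700 N

Level flight ⇒ L = W = m·g = 143000 × 9.81 = 1.4028×10^6 N.
q = ½ρv² = ½ × 0.752 × 187² = 13150 Pa.
CL = 2W/(ρv²S) = 2×1.4028×10^6/(0.752×187²×194) = 0.55.
CD = 0.0188 + 0.0528 × 0.55² = 0.03477.
D = q·S·CD = 13150 × 194 × 0.03477 = 88690 N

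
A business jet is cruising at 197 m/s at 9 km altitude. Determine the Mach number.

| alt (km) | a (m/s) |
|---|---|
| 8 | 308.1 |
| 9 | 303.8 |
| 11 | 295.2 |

At 9 km, from the table: a = 303.8 m/s.
M = v/a = 197 / 303.8 = 0.648

M = 0.648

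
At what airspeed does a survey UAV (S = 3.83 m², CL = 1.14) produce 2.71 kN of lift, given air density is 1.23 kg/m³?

v = 31.8 m/s

L = ½ρv²S·CL ⇒ v = √(2L/(ρ·S·CL))
v = √(2 × 2710 / (1.23 × 3.83 × 1.14)) = √1009 = 31.8 m/s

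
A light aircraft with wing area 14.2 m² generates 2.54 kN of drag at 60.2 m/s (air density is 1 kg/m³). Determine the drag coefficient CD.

From D = ½ρv²S·CD, rearranging gives CD = 2D/(ρv²S).
CD = 2 × 2540 / (1 × 60.2² × 14.2) = 0.0987

CD = 0.0987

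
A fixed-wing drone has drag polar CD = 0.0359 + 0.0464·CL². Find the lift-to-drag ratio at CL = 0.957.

L/D = 12.2

CD = 0.0359 + 0.0464 × 0.957² = 0.0784
L/D = CL/CD = 0.957 / 0.0784 = 12.2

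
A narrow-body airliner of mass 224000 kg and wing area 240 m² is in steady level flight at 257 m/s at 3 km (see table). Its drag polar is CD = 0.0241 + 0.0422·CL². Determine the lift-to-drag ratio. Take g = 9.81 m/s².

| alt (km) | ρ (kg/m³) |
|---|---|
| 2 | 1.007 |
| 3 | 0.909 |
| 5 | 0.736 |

L/D = 10.9

At 3 km, from the table: ρ = 0.909 kg/m³.
Weight W = mg = 224000 × 9.81 = 2.1974×10^6 N; in level flight L = W.
Dynamic pressure q = 0.5 × 0.909 × 257² = 30020 Pa.
CL = W/(q·S) = 2.1974×10^6 / (30020 × 240) = 0.305.
CD = 0.0241 + 0.0422 × 0.305² = 0.02803.
L/D = CL/CD = 0.305 / 0.02803 = 10.9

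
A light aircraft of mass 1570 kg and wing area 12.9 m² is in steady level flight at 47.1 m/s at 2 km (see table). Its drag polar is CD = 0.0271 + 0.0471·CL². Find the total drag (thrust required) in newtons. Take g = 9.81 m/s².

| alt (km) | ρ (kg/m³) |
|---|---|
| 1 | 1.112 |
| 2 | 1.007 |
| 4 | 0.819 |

At 2 km, from the table: ρ = 1.007 kg/m³.
In steady level flight, lift balances weight: W = mg = 1570 × 9.81 = 15402 N.
Dynamic pressure q = 0.5 × 1.007 × 47.1² = 1117 Pa.
CL = 2W/(ρv²S) = 2×15402/(1.007×47.1²×12.9) = 1.069.
CD = 0.0271 + 0.0471 × 1.069² = 0.08091.
D = q·S·CD = 1117 × 12.9 × 0.08091 = 1166 N

D = 1170 N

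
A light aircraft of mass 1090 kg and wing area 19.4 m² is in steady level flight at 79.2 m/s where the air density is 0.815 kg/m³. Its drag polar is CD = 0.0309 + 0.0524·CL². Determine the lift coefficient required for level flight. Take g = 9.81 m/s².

In steady level flight, lift balances weight: W = mg = 1090 × 9.81 = 10693 N.
Dynamic pressure q = 0.5 × 0.815 × 79.2² = 2556 Pa.
CL = 2W/(ρv²S) = 2×10693/(0.815×79.2²×19.4) = 0.2156.

CL = 0.216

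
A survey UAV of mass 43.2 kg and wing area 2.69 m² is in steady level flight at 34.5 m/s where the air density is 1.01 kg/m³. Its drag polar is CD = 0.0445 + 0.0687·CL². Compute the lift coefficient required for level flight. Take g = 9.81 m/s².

CL = 0.262

In steady level flight, lift balances weight: W = mg = 43.2 × 9.81 = 423.79 N.
Dynamic pressure q = 0.5 × 1.01 × 34.5² = 601.1 Pa.
CL = 2W/(ρv²S) = 2×423.79/(1.01×34.5²×2.69) = 0.2621.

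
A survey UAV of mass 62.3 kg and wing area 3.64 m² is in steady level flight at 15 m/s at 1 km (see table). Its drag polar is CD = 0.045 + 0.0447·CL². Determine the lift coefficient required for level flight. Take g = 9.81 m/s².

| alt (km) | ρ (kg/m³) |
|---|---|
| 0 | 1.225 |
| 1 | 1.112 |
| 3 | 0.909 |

At 1 km, from the table: ρ = 1.112 kg/m³.
Level flight ⇒ L = W = m·g = 62.3 × 9.81 = 611.16 N.
Dynamic pressure q = 0.5 × 1.112 × 15² = 125.1 Pa.
CL = 2W/(ρv²S) = 2×611.16/(1.112×15²×3.64) = 1.342.

CL = 1.34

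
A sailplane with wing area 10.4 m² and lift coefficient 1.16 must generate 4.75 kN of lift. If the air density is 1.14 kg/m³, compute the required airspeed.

v = 26.3 m/s

L = ½ρv²S·CL ⇒ v = √(2L/(ρ·S·CL))
v = √(2 × 4750 / (1.14 × 10.4 × 1.16)) = √690.8 = 26.3 m/s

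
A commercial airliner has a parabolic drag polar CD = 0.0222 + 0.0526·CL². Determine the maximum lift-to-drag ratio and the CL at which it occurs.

(L/D)max = 14.6, at CL = 0.65

For CD = CD0 + K·CL², (L/D)max occurs at CL* = √(CD0/K) and equals 1/(2√(K·CD0)).
(L/D)max = 1/(2√(0.0526 × 0.0222)) = 1/(2 × 0.03417) = 14.6
CL* = √(0.0222/0.0526) = 0.65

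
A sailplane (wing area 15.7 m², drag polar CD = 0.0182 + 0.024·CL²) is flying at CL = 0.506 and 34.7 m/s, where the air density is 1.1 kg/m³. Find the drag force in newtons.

CD = 0.0182 + 0.024 × 0.506² = 0.02434
D = ½ρv²S·CD = ½ × 1.1 × 34.7² × 15.7 × 0.02434 = 253 N

D = 253 N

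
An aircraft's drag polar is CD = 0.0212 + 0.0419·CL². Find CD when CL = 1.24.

CD = 0.0212 + 0.0419 × 1.24² = 0.0212 + 0.06443 = 0.0856

CD = 0.0856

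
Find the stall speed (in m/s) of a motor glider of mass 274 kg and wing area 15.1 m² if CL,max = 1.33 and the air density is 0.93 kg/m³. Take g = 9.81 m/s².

Weight W = mg = 274 × 9.81 = 2688 N.
V_stall = √(2W/(ρ·S·CL,max)) = √(2 × 2688 / (0.93 × 15.1 × 1.33))
V_stall = √287.8 = 17 m/s

V_stall = 17 m/s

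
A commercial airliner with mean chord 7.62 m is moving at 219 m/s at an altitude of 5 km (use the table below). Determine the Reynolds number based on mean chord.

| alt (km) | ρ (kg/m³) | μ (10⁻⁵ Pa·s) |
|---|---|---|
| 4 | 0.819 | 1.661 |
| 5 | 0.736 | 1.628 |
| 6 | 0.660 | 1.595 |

At 5 km, from the table: ρ = 0.736 kg/m³, μ = 1.628×10⁻⁵ Pa·s.
Re = ρ·v·c/μ = 0.736 × 219 × 7.62 / (1.628×10⁻⁵) = 7.54×10^7

Re = 7.54×10^7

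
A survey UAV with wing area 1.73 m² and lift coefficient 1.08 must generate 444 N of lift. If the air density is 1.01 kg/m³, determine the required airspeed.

L = ½ρv²S·CL ⇒ v = √(2L/(ρ·S·CL))
v = √(2 × 444 / (1.01 × 1.73 × 1.08)) = √470.6 = 21.7 m/s

v = 21.7 m/s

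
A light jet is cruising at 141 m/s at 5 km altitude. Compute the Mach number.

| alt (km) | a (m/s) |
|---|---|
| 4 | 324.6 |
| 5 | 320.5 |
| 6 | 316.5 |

At 5 km, from the table: a = 320.5 m/s.
M = v/a = 141 / 320.5 = 0.44

M = 0.44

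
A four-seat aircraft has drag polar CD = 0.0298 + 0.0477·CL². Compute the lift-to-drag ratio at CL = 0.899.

L/D = 13.2

CD = 0.0298 + 0.0477 × 0.899² = 0.06835
L/D = CL/CD = 0.899 / 0.06835 = 13.2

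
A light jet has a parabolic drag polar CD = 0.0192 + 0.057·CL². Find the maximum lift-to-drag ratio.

For CD = CD0 + K·CL², (L/D)max occurs at CL* = √(CD0/K) and equals 1/(2√(K·CD0)).
(L/D)max = 1/(2√(0.057 × 0.0192)) = 1/(2 × 0.03308) = 15.1

(L/D)max = 15.1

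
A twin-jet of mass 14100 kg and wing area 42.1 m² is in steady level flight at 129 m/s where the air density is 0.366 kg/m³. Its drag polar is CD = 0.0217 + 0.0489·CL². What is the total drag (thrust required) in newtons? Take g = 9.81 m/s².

Weight W = mg = 14100 × 9.81 = 1.3832×10^5 N; in level flight L = W.
q = ½ρv² = ½ × 0.366 × 129² = 3045 Pa.
CL = 2W/(ρv²S) = 2×1.3832×10^5/(0.366×129²×42.1) = 1.079.
CD = 0.0217 + 0.0489 × 1.079² = 0.07862.
D = q·S·CD = 3045 × 42.1 × 0.07862 = 10080 N

D = 10100 N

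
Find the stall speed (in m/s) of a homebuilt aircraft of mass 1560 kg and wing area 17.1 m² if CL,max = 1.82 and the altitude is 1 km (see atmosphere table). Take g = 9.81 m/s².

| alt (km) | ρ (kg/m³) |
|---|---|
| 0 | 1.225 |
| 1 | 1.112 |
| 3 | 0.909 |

V_stall = 29.7 m/s

At 1 km, from the table: ρ = 1.112 kg/m³.
Stall occurs when L = W at CL,max. W = mg = 1560 × 9.81 = 15300 N.
From L = ½ρV²S·CL,max = W: V_stall = √(2W/(ρSCL,max)) = √(2·15300/(1.112·17.1·1.82))
V_stall = √884.4 = 29.7 m/s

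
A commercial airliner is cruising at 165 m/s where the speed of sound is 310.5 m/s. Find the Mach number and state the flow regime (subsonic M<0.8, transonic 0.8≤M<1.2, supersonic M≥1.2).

M = v/a = 165 / 310.5 = 0.531
M = 0.531 → subsonic.

M = 0.531 (subsonic)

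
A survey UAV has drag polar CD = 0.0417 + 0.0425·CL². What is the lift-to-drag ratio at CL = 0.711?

CD = 0.0417 + 0.0425 × 0.711² = 0.06318
L/D = CL/CD = 0.711 / 0.06318 = 11.3

L/D = 11.3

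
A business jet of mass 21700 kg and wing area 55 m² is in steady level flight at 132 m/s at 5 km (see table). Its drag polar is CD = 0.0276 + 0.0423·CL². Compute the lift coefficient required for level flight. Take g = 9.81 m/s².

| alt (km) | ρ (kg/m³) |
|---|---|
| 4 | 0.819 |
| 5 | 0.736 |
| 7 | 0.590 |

At 5 km, from the table: ρ = 0.736 kg/m³.
Level flight ⇒ L = W = m·g = 21700 × 9.81 = 2.1288×10^5 N.
q = ½ρv² = ½ × 0.736 × 132² = 6412 Pa.
Required CL = L/(qS) = 2.1288×10^5/(6412·55) = 0.6036.

CL = 0.604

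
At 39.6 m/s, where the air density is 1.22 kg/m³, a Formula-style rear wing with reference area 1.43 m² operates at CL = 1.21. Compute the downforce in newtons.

Dynamic pressure q = ½ρv² = ½ × 1.22 × 39.6² = 956.6 Pa.
L = q·S·CL = 956.6 × 1.43 × 1.21 = 1660 N

L = 1660 N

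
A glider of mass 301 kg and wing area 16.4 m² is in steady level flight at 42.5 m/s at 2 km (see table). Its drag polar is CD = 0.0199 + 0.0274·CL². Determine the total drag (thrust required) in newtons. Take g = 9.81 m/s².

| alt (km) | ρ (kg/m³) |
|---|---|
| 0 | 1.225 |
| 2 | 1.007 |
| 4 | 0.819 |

D = 313 N

At 2 km, from the table: ρ = 1.007 kg/m³.
Weight W = mg = 301 × 9.81 = 2952.8 N; in level flight L = W.
Dynamic pressure q = 0.5 × 1.007 × 42.5² = 909.4 Pa.
CL = 2W/(ρv²S) = 2×2952.8/(1.007×42.5²×16.4) = 0.198.
CD = 0.0199 + 0.0274 × 0.198² = 0.02097.
D = q·S·CD = 909.4 × 16.4 × 0.02097 = 312.8 N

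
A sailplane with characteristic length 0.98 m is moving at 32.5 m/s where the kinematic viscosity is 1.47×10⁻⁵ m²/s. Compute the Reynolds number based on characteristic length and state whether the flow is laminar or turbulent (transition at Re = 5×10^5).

Re = v·c/ν = 32.5 × 0.98 / (1.47×10⁻⁵) = 2.17×10^6
Since 2.17×10^6 > 5×10^5, the flow is turbulent.

Re = 2.17×10^6 (turbulent)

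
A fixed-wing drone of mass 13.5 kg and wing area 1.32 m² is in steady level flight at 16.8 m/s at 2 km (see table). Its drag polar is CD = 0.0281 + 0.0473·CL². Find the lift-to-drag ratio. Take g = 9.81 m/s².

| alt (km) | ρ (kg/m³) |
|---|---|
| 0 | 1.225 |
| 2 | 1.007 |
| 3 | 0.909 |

L/D = 13.7

At 2 km, from the table: ρ = 1.007 kg/m³.
Level flight ⇒ L = W = m·g = 13.5 × 9.81 = 132.44 N.
q = ½ρv² = ½ × 1.007 × 16.8² = 142.1 Pa.
Required CL = L/(qS) = 132.44/(142.1·1.32) = 0.706.
CD = 0.0281 + 0.0473 × 0.706² = 0.05168.
L/D = CL/CD = 0.706 / 0.05168 = 13.7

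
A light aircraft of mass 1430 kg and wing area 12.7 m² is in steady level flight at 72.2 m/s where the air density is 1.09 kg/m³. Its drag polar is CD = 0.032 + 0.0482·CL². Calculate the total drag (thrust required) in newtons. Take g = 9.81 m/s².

D = 1420 N

Level flight ⇒ L = W = m·g = 1430 × 9.81 = 14028 N.
q = ½ρv² = ½ × 1.09 × 72.2² = 2841 Pa.
CL = W/(q·S) = 14028 / (2841 × 12.7) = 0.3888.
CD = 0.032 + 0.0482 × 0.3888² = 0.03929.
D = q·S·CD = 2841 × 12.7 × 0.03929 = 1417 N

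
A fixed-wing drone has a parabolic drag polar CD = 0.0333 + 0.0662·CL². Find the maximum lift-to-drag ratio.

For CD = CD0 + K·CL², (L/D)max occurs at CL* = √(CD0/K) and equals 1/(2√(K·CD0)).
(L/D)max = 1/(2√(0.0662 × 0.0333)) = 1/(2 × 0.04695) = 10.6

(L/D)max = 10.6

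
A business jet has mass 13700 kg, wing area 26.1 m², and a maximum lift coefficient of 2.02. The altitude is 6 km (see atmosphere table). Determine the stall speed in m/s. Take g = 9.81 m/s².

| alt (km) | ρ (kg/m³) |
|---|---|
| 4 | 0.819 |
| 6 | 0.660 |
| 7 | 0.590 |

At 6 km, from the table: ρ = 0.660 kg/m³.
At stall, lift equals weight: L = W = m·g = 13700 × 9.81 = 1.344×10^5 N.
V_stall = √(2W/(ρ·S·CL,max)) = √(2 × 1.344×10^5 / (0.66 × 26.1 × 2.02))
V_stall = √7725 = 87.9 m/s

V_stall = 87.9 m/s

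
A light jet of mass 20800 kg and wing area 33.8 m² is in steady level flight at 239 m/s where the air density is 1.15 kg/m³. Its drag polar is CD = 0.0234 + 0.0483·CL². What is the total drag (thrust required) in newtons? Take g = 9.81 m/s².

In steady level flight, lift balances weight: W = mg = 20800 × 9.81 = 2.0405×10^5 N.
q = ½ρv² = ½ × 1.15 × 239² = 32840 Pa.
CL = W/(q·S) = 2.0405×10^5 / (32840 × 33.8) = 0.1838.
CD = 0.0234 + 0.0483 × 0.1838² = 0.02503.
D = q·S·CD = 32840 × 33.8 × 0.02503 = 27790 N

D = 27800 N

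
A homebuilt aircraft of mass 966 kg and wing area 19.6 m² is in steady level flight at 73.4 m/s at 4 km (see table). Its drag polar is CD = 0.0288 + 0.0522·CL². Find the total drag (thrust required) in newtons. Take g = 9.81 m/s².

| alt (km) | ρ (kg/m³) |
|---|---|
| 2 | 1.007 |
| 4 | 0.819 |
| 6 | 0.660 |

D = 1350 N

At 4 km, from the table: ρ = 0.819 kg/m³.
In steady level flight, lift balances weight: W = mg = 966 × 9.81 = 9476.5 N.
q = ½ρv² = ½ × 0.819 × 73.4² = 2206 Pa.
Required CL = L/(qS) = 9476.5/(2206·19.6) = 0.2192.
CD = 0.0288 + 0.0522 × 0.2192² = 0.03131.
D = q·S·CD = 2206 × 19.6 × 0.03131 = 1354 N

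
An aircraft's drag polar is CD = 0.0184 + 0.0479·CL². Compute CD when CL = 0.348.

CD = 0.0242

CD = 0.0184 + 0.0479 × 0.348² = 0.0184 + 0.005801 = 0.0242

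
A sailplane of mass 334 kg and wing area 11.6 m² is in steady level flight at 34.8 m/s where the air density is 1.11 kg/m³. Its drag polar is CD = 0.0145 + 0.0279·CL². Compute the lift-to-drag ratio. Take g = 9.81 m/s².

L/D = 21.6

Level flight ⇒ L = W = m·g = 334 × 9.81 = 3276.5 N.
Dynamic pressure q = 0.5 × 1.11 × 34.8² = 672.1 Pa.
Required CL = L/(qS) = 3276.5/(672.1·11.6) = 0.4202.
CD = 0.0145 + 0.0279 × 0.4202² = 0.01943.
L/D = CL/CD = 0.4202 / 0.01943 = 21.6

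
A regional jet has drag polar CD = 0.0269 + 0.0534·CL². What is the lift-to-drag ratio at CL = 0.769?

CD = 0.0269 + 0.0534 × 0.769² = 0.05848
L/D = CL/CD = 0.769 / 0.05848 = 13.2

L/D = 13.2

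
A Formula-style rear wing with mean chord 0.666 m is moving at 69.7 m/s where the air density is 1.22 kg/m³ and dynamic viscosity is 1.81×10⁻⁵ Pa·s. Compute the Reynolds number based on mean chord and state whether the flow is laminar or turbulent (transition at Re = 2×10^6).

Re = ρ·v·c/μ = 1.22 × 69.7 × 0.666 / (1.81×10⁻⁵) = 3.13×10^6
Since 3.13×10^6 > 2×10^6, the flow is turbulent.

Re = 3.13×10^6 (turbulent)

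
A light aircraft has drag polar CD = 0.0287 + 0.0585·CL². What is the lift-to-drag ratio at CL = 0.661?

L/D = 12.2

CD = 0.0287 + 0.0585 × 0.661² = 0.05426
L/D = CL/CD = 0.661 / 0.05426 = 12.2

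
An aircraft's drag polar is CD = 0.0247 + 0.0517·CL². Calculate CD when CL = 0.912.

CD = 0.0677

CD = 0.0247 + 0.0517 × 0.912² = 0.0247 + 0.043 = 0.0677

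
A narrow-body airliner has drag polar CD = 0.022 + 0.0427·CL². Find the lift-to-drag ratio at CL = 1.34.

L/D = 13.6

CD = 0.022 + 0.0427 × 1.34² = 0.09867
L/D = CL/CD = 1.34 / 0.09867 = 13.6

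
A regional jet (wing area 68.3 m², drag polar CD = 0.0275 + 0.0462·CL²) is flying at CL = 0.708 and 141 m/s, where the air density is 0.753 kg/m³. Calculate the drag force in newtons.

CD = 0.0275 + 0.0462 × 0.708² = 0.05066
D = ½ρv²S·CD = ½ × 0.753 × 141² × 68.3 × 0.05066 = 25900 N

D = 25900 N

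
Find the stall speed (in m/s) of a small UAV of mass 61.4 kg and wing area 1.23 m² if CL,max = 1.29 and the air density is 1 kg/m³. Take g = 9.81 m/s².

At stall, lift equals weight: L = W = m·g = 61.4 × 9.81 = 602.3 N.
V_stall = √(2W/(ρ·S·CL,max)) = √(2 × 602.3 / (1 × 1.23 × 1.29))
V_stall = √759.2 = 27.6 m/s

V_stall = 27.6 m/s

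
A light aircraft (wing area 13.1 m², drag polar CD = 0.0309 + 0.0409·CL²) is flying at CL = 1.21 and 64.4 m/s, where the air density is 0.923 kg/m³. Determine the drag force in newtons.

D = 2280 N

CD = 0.0309 + 0.0409 × 1.21² = 0.09078
D = ½ρv²S·CD = ½ × 0.923 × 64.4² × 13.1 × 0.09078 = 2280 N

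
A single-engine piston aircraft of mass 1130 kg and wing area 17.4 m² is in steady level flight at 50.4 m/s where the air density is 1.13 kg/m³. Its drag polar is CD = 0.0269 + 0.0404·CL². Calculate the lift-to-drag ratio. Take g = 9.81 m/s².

L/D = 12.7

In steady level flight, lift balances weight: W = mg = 1130 × 9.81 = 11085 N.
q = ½ρv² = ½ × 1.13 × 50.4² = 1435 Pa.
Required CL = L/(qS) = 11085/(1435·17.4) = 0.4439.
CD = 0.0269 + 0.0404 × 0.4439² = 0.03486.
L/D = CL/CD = 0.4439 / 0.03486 = 12.7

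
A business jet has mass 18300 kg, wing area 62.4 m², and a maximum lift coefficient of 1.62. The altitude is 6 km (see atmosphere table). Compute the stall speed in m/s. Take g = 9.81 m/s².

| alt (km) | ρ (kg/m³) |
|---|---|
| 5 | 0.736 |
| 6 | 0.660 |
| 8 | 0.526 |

At 6 km, from the table: ρ = 0.660 kg/m³.
At stall, lift equals weight: L = W = m·g = 18300 × 9.81 = 1.795×10^5 N.
V_stall = √(2W/(ρ·S·CL,max)) = √(2 × 1.795×10^5 / (0.66 × 62.4 × 1.62))
V_stall = √5382 = 73.4 m/s

V_stall = 73.4 m/s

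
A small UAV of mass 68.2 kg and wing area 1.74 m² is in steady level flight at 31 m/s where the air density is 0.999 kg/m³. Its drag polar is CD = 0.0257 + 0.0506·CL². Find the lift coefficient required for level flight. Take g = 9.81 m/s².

CL = 0.801

Level flight ⇒ L = W = m·g = 68.2 × 9.81 = 669.04 N.
Dynamic pressure q = 0.5 × 0.999 × 31² = 480 Pa.
CL = 2W/(ρv²S) = 2×669.04/(0.999×31²×1.74) = 0.801.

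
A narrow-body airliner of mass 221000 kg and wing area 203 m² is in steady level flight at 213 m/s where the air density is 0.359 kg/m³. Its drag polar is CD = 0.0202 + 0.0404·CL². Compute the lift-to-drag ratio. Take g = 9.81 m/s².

L/D = 14.6

Weight W = mg = 221000 × 9.81 = 2.168×10^6 N; in level flight L = W.
Dynamic pressure q = 0.5 × 0.359 × 213² = 8144 Pa.
CL = W/(q·S) = 2.168×10^6 / (8144 × 203) = 1.311.
CD = 0.0202 + 0.0404 × 1.311² = 0.08968.
L/D = CL/CD = 1.311 / 0.08968 = 14.6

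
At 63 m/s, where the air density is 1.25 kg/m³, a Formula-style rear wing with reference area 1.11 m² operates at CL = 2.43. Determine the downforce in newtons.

Dynamic pressure q = ½ρv² = ½ × 1.25 × 63² = 2481 Pa.
L = q·S·CL = 2481 × 1.11 × 2.43 = 6690 N ≈ 6.69 kN

L = 6690 N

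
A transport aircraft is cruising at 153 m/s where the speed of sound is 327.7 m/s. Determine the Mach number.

M = v/a = 153 / 327.7 = 0.467

M = 0.467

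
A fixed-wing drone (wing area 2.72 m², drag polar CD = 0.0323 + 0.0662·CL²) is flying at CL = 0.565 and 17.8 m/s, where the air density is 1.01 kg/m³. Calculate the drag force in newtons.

CD = 0.0323 + 0.0662 × 0.565² = 0.05343
D = ½ρv²S·CD = ½ × 1.01 × 17.8² × 2.72 × 0.05343 = 23.3 N

D = 23.3 N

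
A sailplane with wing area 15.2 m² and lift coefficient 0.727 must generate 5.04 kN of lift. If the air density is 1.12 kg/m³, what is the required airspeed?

v = 28.5 m/s

L = ½ρv²S·CL ⇒ v = √(2L/(ρ·S·CL))
v = √(2 × 5040 / (1.12 × 15.2 × 0.727)) = √814.5 = 28.5 m/s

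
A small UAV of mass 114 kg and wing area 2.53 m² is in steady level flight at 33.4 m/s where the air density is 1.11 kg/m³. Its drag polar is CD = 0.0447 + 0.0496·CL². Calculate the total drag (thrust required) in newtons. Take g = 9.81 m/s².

In steady level flight, lift balances weight: W = mg = 114 × 9.81 = 1118.3 N.
Dynamic pressure q = 0.5 × 1.11 × 33.4² = 619.1 Pa.
CL = 2W/(ρv²S) = 2×1118.3/(1.11×33.4²×2.53) = 0.7139.
CD = 0.0447 + 0.0496 × 0.7139² = 0.06998.
D = q·S·CD = 619.1 × 2.53 × 0.06998 = 109.6 N

D = 110 N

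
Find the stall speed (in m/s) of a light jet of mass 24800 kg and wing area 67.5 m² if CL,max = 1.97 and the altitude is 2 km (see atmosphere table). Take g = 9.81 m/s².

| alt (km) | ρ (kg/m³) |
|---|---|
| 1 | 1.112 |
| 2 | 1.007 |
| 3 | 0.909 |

At 2 km, from the table: ρ = 1.007 kg/m³.
Weight W = mg = 24800 × 9.81 = 2.433×10^5 N.
V_stall = √(2W/(ρ·S·CL,max)) = √(2 × 2.433×10^5 / (1.007 × 67.5 × 1.97))
V_stall = √3634 = 60.3 m/s

V_stall = 60.3 m/s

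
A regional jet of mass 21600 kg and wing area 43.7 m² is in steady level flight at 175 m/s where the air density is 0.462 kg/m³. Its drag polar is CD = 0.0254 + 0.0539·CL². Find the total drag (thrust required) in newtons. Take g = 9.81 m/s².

Level flight ⇒ L = W = m·g = 21600 × 9.81 = 2.119×10^5 N.
Dynamic pressure q = 0.5 × 0.462 × 175² = 7074 Pa.
Required CL = L/(qS) = 2.119×10^5/(7074·43.7) = 0.6854.
CD = 0.0254 + 0.0539 × 0.6854² = 0.05072.
D = q·S·CD = 7074 × 43.7 × 0.05072 = 15680 N

D = 15700 N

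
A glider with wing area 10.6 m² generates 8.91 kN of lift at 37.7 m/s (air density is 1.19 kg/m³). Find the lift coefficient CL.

From L = ½ρv²S·CL, rearranging gives CL = 2L/(ρv²S).
CL = 2 × 8910 / (1.19 × 37.7² × 10.6) = 0.994

CL = 0.994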